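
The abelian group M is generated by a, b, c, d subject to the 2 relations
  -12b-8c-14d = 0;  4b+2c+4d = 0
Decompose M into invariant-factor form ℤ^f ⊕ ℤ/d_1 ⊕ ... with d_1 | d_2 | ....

Answer: M ≅ ℤ^2 ⊕ ℤ/2 ⊕ ℤ/2

Derivation:
rank_ℚ(R)=2; free=4−2=2
SNF(R) diag = [2, 2] → torsion [2, 2]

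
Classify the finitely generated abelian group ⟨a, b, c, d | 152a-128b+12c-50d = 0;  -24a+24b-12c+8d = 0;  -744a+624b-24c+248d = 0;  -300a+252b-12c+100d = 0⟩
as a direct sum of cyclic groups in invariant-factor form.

Answer: M ≅ ℤ/2 ⊕ ℤ/4 ⊕ ℤ/12 ⊕ ℤ/24

Derivation:
rank_ℚ(R)=4; free=4−4=0
SNF(R) diag = [2, 4, 12, 24] → torsion [2, 4, 12, 24]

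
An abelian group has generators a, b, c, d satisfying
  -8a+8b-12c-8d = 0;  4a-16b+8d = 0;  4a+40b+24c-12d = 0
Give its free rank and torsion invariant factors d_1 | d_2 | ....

rank_ℚ(R)=3; free=4−3=1
SNF(R) diag = [4, 4, 4] → torsion [4, 4, 4]

Answer: M ≅ ℤ^1 ⊕ ℤ/4 ⊕ ℤ/4 ⊕ ℤ/4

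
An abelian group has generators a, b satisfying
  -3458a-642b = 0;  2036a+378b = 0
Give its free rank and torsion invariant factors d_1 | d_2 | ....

Answer: M ≅ ℤ/2 ⊕ ℤ/6

Derivation:
rank_ℚ(R)=2; free=2−2=0
SNF(R) diag = [2, 6] → torsion [2, 6]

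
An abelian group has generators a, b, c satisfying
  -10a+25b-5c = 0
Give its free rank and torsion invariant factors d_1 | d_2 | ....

rank_ℚ(R)=1; free=3−1=2
SNF(R) diag = [5] → torsion [5]

Answer: M ≅ ℤ^2 ⊕ ℤ/5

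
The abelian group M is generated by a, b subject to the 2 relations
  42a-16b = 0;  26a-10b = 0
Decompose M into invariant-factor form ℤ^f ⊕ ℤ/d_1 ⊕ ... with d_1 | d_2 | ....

rank_ℚ(R)=2; free=2−2=0
SNF(R) diag = [2, 2] → torsion [2, 2]

Answer: M ≅ ℤ/2 ⊕ ℤ/2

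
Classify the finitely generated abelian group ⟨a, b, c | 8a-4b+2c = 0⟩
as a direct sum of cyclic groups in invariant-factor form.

rank_ℚ(R)=1; free=3−1=2
SNF(R) diag = [2] → torsion [2]

Answer: M ≅ ℤ^2 ⊕ ℤ/2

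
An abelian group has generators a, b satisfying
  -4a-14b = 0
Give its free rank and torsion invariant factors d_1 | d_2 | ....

Answer: M ≅ ℤ^1 ⊕ ℤ/2

Derivation:
rank_ℚ(R)=1; free=2−1=1
SNF(R) diag = [2] → torsion [2]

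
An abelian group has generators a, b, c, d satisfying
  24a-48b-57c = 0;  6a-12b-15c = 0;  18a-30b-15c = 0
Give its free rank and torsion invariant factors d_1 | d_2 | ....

Answer: M ≅ ℤ^1 ⊕ ℤ/3 ⊕ ℤ/6 ⊕ ℤ/6

Derivation:
rank_ℚ(R)=3; free=4−3=1
SNF(R) diag = [3, 6, 6] → torsion [3, 6, 6]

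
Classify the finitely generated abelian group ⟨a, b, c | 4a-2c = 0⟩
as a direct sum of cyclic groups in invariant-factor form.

rank_ℚ(R)=1; free=3−1=2
SNF(R) diag = [2] → torsion [2]

Answer: M ≅ ℤ^2 ⊕ ℤ/2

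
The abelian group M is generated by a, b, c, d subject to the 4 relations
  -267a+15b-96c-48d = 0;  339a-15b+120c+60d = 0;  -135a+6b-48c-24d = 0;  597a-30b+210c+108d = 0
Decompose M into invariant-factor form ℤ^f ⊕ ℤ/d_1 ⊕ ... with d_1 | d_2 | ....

Answer: M ≅ ℤ/3 ⊕ ℤ/3 ⊕ ℤ/6 ⊕ ℤ/12

Derivation:
rank_ℚ(R)=4; free=4−4=0
SNF(R) diag = [3, 3, 6, 12] → torsion [3, 3, 6, 12]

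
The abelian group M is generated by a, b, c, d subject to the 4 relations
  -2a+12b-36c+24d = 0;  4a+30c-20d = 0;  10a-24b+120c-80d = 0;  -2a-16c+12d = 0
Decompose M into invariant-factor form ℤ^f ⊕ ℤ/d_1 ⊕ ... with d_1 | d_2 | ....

Answer: M ≅ ℤ/2 ⊕ ℤ/2 ⊕ ℤ/4 ⊕ ℤ/12

Derivation:
rank_ℚ(R)=4; free=4−4=0
SNF(R) diag = [2, 2, 4, 12] → torsion [2, 2, 4, 12]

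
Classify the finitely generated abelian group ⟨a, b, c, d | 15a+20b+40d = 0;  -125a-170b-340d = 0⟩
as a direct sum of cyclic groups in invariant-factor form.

Answer: M ≅ ℤ^2 ⊕ ℤ/5 ⊕ ℤ/10

Derivation:
rank_ℚ(R)=2; free=4−2=2
SNF(R) diag = [5, 10] → torsion [5, 10]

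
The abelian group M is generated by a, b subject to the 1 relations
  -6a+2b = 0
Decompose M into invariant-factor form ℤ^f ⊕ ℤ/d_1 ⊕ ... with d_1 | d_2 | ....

rank_ℚ(R)=1; free=2−1=1
SNF(R) diag = [2] → torsion [2]

Answer: M ≅ ℤ^1 ⊕ ℤ/2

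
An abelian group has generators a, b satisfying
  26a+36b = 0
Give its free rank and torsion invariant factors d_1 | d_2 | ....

Answer: M ≅ ℤ^1 ⊕ ℤ/2

Derivation:
rank_ℚ(R)=1; free=2−1=1
SNF(R) diag = [2] → torsion [2]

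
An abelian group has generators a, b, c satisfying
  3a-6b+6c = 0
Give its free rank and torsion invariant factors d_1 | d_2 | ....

rank_ℚ(R)=1; free=3−1=2
SNF(R) diag = [3] → torsion [3]

Answer: M ≅ ℤ^2 ⊕ ℤ/3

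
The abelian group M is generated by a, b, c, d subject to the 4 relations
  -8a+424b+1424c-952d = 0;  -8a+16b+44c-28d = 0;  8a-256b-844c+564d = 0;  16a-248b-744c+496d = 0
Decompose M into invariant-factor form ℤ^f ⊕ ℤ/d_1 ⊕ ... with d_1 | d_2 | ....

rank_ℚ(R)=4; free=4−4=0
SNF(R) diag = [4, 8, 24, 72] → torsion [4, 8, 24, 72]

Answer: M ≅ ℤ/4 ⊕ ℤ/8 ⊕ ℤ/24 ⊕ ℤ/72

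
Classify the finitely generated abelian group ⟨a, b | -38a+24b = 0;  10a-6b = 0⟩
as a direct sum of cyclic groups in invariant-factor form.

Answer: M ≅ ℤ/2 ⊕ ℤ/6

Derivation:
rank_ℚ(R)=2; free=2−2=0
SNF(R) diag = [2, 6] → torsion [2, 6]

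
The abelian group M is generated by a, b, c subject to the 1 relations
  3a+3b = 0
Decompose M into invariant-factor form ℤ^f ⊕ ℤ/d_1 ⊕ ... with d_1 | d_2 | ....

rank_ℚ(R)=1; free=3−1=2
SNF(R) diag = [3] → torsion [3]

Answer: M ≅ ℤ^2 ⊕ ℤ/3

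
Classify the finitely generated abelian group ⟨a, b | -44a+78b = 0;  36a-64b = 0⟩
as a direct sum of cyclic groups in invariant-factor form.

rank_ℚ(R)=2; free=2−2=0
SNF(R) diag = [2, 4] → torsion [2, 4]

Answer: M ≅ ℤ/2 ⊕ ℤ/4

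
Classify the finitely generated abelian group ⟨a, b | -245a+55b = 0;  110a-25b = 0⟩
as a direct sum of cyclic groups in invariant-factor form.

Answer: M ≅ ℤ/5 ⊕ ℤ/15

Derivation:
rank_ℚ(R)=2; free=2−2=0
SNF(R) diag = [5, 15] → torsion [5, 15]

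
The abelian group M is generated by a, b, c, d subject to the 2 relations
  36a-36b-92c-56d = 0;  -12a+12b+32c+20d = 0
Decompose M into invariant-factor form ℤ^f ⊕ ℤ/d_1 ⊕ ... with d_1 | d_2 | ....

rank_ℚ(R)=2; free=4−2=2
SNF(R) diag = [4, 12] → torsion [4, 12]

Answer: M ≅ ℤ^2 ⊕ ℤ/4 ⊕ ℤ/12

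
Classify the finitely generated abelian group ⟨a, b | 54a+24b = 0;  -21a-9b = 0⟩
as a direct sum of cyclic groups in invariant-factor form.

rank_ℚ(R)=2; free=2−2=0
SNF(R) diag = [3, 6] → torsion [3, 6]

Answer: M ≅ ℤ/3 ⊕ ℤ/6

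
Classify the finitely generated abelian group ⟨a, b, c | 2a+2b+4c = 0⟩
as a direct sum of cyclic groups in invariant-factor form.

Answer: M ≅ ℤ^2 ⊕ ℤ/2

Derivation:
rank_ℚ(R)=1; free=3−1=2
SNF(R) diag = [2] → torsion [2]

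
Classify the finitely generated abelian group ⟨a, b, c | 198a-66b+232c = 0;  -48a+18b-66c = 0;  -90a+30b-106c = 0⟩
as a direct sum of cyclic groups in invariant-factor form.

Answer: M ≅ ℤ/2 ⊕ ℤ/6 ⊕ ℤ/18

Derivation:
rank_ℚ(R)=3; free=3−3=0
SNF(R) diag = [2, 6, 18] → torsion [2, 6, 18]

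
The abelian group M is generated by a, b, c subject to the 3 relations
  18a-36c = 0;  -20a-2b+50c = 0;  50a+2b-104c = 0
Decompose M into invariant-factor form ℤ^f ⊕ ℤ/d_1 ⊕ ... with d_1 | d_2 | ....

rank_ℚ(R)=3; free=3−3=0
SNF(R) diag = [2, 6, 18] → torsion [2, 6, 18]

Answer: M ≅ ℤ/2 ⊕ ℤ/6 ⊕ ℤ/18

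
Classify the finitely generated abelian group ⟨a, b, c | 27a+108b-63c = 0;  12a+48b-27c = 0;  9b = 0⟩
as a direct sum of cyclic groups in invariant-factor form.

Answer: M ≅ ℤ/3 ⊕ ℤ/9 ⊕ ℤ/9

Derivation:
rank_ℚ(R)=3; free=3−3=0
SNF(R) diag = [3, 9, 9] → torsion [3, 9, 9]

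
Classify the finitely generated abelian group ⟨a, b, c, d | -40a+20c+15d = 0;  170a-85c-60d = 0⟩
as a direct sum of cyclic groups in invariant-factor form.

Answer: M ≅ ℤ^2 ⊕ ℤ/5 ⊕ ℤ/15

Derivation:
rank_ℚ(R)=2; free=4−2=2
SNF(R) diag = [5, 15] → torsion [5, 15]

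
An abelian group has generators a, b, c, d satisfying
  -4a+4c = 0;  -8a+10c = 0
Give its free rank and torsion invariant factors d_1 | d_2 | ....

Answer: M ≅ ℤ^2 ⊕ ℤ/2 ⊕ ℤ/4

Derivation:
rank_ℚ(R)=2; free=4−2=2
SNF(R) diag = [2, 4] → torsion [2, 4]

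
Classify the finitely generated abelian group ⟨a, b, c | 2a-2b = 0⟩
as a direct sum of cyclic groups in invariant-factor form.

rank_ℚ(R)=1; free=3−1=2
SNF(R) diag = [2] → torsion [2]

Answer: M ≅ ℤ^2 ⊕ ℤ/2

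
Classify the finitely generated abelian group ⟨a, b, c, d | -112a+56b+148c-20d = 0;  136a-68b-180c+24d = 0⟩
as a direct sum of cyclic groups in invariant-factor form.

Answer: M ≅ ℤ^2 ⊕ ℤ/4 ⊕ ℤ/4

Derivation:
rank_ℚ(R)=2; free=4−2=2
SNF(R) diag = [4, 4] → torsion [4, 4]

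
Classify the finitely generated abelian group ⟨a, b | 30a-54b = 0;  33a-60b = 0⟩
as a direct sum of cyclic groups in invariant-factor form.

Answer: M ≅ ℤ/3 ⊕ ℤ/6

Derivation:
rank_ℚ(R)=2; free=2−2=0
SNF(R) diag = [3, 6] → torsion [3, 6]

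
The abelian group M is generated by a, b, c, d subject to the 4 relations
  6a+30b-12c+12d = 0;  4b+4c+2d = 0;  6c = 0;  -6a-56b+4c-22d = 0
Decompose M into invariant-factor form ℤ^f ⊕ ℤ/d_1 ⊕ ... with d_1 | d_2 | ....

rank_ℚ(R)=4; free=4−4=0
SNF(R) diag = [2, 6, 6, 6] → torsion [2, 6, 6, 6]

Answer: M ≅ ℤ/2 ⊕ ℤ/6 ⊕ ℤ/6 ⊕ ℤ/6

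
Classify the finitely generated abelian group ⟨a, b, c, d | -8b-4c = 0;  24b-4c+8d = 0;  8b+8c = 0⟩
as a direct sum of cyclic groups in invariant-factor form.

Answer: M ≅ ℤ^1 ⊕ ℤ/4 ⊕ ℤ/8 ⊕ ℤ/8

Derivation:
rank_ℚ(R)=3; free=4−3=1
SNF(R) diag = [4, 8, 8] → torsion [4, 8, 8]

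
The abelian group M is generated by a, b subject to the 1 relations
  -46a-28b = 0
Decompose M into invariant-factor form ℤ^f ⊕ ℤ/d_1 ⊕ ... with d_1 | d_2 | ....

Answer: M ≅ ℤ^1 ⊕ ℤ/2

Derivation:
rank_ℚ(R)=1; free=2−1=1
SNF(R) diag = [2] → torsion [2]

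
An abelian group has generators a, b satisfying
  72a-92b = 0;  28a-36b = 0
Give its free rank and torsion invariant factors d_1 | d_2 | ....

Answer: M ≅ ℤ/4 ⊕ ℤ/4

Derivation:
rank_ℚ(R)=2; free=2−2=0
SNF(R) diag = [4, 4] → torsion [4, 4]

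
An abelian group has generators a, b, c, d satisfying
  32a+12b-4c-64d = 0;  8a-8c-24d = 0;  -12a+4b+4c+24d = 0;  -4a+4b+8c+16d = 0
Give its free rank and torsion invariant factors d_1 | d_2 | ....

Answer: M ≅ ℤ/4 ⊕ ℤ/4 ⊕ ℤ/4 ⊕ ℤ/8

Derivation:
rank_ℚ(R)=4; free=4−4=0
SNF(R) diag = [4, 4, 4, 8] → torsion [4, 4, 4, 8]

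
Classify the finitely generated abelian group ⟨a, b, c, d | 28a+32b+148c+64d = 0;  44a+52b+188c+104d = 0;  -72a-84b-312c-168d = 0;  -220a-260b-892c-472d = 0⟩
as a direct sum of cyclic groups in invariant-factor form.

Answer: M ≅ ℤ/4 ⊕ ℤ/12 ⊕ ℤ/24 ⊕ ℤ/48

Derivation:
rank_ℚ(R)=4; free=4−4=0
SNF(R) diag = [4, 12, 24, 48] → torsion [4, 12, 24, 48]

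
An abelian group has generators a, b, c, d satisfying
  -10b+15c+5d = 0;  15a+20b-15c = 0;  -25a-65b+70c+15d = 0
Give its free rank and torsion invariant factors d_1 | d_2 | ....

Answer: M ≅ ℤ^1 ⊕ ℤ/5 ⊕ ℤ/5 ⊕ ℤ/5

Derivation:
rank_ℚ(R)=3; free=4−3=1
SNF(R) diag = [5, 5, 5] → torsion [5, 5, 5]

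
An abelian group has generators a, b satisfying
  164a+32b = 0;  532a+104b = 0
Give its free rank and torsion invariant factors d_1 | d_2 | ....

rank_ℚ(R)=2; free=2−2=0
SNF(R) diag = [4, 8] → torsion [4, 8]

Answer: M ≅ ℤ/4 ⊕ ℤ/8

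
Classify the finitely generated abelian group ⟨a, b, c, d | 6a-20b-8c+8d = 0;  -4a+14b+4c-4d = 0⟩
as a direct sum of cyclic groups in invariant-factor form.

Answer: M ≅ ℤ^2 ⊕ ℤ/2 ⊕ ℤ/2

Derivation:
rank_ℚ(R)=2; free=4−2=2
SNF(R) diag = [2, 2] → torsion [2, 2]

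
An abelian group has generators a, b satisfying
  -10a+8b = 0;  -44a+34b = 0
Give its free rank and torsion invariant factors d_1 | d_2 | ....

rank_ℚ(R)=2; free=2−2=0
SNF(R) diag = [2, 6] → torsion [2, 6]

Answer: M ≅ ℤ/2 ⊕ ℤ/6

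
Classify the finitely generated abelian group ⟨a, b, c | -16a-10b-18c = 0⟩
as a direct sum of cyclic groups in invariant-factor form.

rank_ℚ(R)=1; free=3−1=2
SNF(R) diag = [2] → torsion [2]

Answer: M ≅ ℤ^2 ⊕ ℤ/2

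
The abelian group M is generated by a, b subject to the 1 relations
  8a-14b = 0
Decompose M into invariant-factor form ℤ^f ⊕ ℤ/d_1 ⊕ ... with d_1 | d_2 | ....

Answer: M ≅ ℤ^1 ⊕ ℤ/2

Derivation:
rank_ℚ(R)=1; free=2−1=1
SNF(R) diag = [2] → torsion [2]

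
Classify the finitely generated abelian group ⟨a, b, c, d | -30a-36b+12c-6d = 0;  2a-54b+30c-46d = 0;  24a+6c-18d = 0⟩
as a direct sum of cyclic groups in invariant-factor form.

Answer: M ≅ ℤ^1 ⊕ ℤ/2 ⊕ ℤ/6 ⊕ ℤ/18

Derivation:
rank_ℚ(R)=3; free=4−3=1
SNF(R) diag = [2, 6, 18] → torsion [2, 6, 18]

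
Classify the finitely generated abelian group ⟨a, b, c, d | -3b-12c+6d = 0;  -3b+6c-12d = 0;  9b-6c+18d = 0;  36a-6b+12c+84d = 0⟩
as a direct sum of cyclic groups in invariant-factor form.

rank_ℚ(R)=4; free=4−4=0
SNF(R) diag = [3, 6, 18, 36] → torsion [3, 6, 18, 36]

Answer: M ≅ ℤ/3 ⊕ ℤ/6 ⊕ ℤ/18 ⊕ ℤ/36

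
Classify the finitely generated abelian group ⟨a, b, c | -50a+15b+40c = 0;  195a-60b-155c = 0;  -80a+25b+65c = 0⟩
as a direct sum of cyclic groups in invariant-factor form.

rank_ℚ(R)=3; free=3−3=0
SNF(R) diag = [5, 5, 5] → torsion [5, 5, 5]

Answer: M ≅ ℤ/5 ⊕ ℤ/5 ⊕ ℤ/5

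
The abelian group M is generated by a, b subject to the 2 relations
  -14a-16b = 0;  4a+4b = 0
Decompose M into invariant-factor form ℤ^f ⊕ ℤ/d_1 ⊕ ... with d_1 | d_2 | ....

Answer: M ≅ ℤ/2 ⊕ ℤ/4

Derivation:
rank_ℚ(R)=2; free=2−2=0
SNF(R) diag = [2, 4] → torsion [2, 4]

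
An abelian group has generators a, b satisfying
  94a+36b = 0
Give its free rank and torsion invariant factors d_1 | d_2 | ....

rank_ℚ(R)=1; free=2−1=1
SNF(R) diag = [2] → torsion [2]

Answer: M ≅ ℤ^1 ⊕ ℤ/2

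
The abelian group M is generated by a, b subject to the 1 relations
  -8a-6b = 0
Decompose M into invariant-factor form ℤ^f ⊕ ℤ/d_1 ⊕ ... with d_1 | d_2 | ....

rank_ℚ(R)=1; free=2−1=1
SNF(R) diag = [2] → torsion [2]

Answer: M ≅ ℤ^1 ⊕ ℤ/2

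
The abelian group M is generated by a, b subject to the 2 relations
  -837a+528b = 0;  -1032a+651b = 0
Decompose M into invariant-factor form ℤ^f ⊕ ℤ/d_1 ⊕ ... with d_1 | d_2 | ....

Answer: M ≅ ℤ/3 ⊕ ℤ/3

Derivation:
rank_ℚ(R)=2; free=2−2=0
SNF(R) diag = [3, 3] → torsion [3, 3]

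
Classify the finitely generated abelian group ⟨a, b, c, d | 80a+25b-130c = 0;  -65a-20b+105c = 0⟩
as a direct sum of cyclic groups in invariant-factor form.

rank_ℚ(R)=2; free=4−2=2
SNF(R) diag = [5, 5] → torsion [5, 5]

Answer: M ≅ ℤ^2 ⊕ ℤ/5 ⊕ ℤ/5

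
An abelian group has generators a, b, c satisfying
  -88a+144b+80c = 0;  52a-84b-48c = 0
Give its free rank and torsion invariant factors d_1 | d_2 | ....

rank_ℚ(R)=2; free=3−2=1
SNF(R) diag = [4, 8] → torsion [4, 8]

Answer: M ≅ ℤ^1 ⊕ ℤ/4 ⊕ ℤ/8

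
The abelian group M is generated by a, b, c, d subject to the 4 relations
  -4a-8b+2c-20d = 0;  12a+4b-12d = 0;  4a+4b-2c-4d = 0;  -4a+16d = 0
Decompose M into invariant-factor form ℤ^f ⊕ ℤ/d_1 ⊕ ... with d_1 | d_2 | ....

Answer: M ≅ ℤ/2 ⊕ ℤ/4 ⊕ ℤ/4 ⊕ ℤ/12

Derivation:
rank_ℚ(R)=4; free=4−4=0
SNF(R) diag = [2, 4, 4, 12] → torsion [2, 4, 4, 12]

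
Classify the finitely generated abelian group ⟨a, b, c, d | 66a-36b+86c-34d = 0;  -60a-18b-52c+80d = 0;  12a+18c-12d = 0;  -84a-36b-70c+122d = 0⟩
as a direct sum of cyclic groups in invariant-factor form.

Answer: M ≅ ℤ/2 ⊕ ℤ/6 ⊕ ℤ/18 ⊕ ℤ/18

Derivation:
rank_ℚ(R)=4; free=4−4=0
SNF(R) diag = [2, 6, 18, 18] → torsion [2, 6, 18, 18]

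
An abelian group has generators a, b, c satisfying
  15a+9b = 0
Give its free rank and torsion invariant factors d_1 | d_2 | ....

Answer: M ≅ ℤ^2 ⊕ ℤ/3

Derivation:
rank_ℚ(R)=1; free=3−1=2
SNF(R) diag = [3] → torsion [3]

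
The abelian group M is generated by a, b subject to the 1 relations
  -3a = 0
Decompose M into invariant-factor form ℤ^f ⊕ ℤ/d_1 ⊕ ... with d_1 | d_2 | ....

Answer: M ≅ ℤ^1 ⊕ ℤ/3

Derivation:
rank_ℚ(R)=1; free=2−1=1
SNF(R) diag = [3] → torsion [3]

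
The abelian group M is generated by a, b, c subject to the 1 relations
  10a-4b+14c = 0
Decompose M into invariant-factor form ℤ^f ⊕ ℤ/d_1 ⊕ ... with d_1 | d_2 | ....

Answer: M ≅ ℤ^2 ⊕ ℤ/2

Derivation:
rank_ℚ(R)=1; free=3−1=2
SNF(R) diag = [2] → torsion [2]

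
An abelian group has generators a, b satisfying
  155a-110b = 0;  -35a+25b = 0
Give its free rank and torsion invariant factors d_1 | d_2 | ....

Answer: M ≅ ℤ/5 ⊕ ℤ/5

Derivation:
rank_ℚ(R)=2; free=2−2=0
SNF(R) diag = [5, 5] → torsion [5, 5]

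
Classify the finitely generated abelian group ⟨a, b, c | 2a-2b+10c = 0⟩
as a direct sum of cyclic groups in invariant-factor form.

rank_ℚ(R)=1; free=3−1=2
SNF(R) diag = [2] → torsion [2]

Answer: M ≅ ℤ^2 ⊕ ℤ/2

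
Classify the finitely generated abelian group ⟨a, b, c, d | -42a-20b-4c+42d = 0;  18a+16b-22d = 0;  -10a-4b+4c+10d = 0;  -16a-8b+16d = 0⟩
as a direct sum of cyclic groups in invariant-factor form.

rank_ℚ(R)=4; free=4−4=0
SNF(R) diag = [2, 4, 8, 8] → torsion [2, 4, 8, 8]

Answer: M ≅ ℤ/2 ⊕ ℤ/4 ⊕ ℤ/8 ⊕ ℤ/8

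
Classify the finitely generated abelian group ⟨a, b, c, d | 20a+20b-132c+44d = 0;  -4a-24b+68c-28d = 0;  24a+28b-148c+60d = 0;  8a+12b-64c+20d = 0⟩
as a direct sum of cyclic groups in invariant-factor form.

Answer: M ≅ ℤ/4 ⊕ ℤ/4 ⊕ ℤ/12 ⊕ ℤ/36

Derivation:
rank_ℚ(R)=4; free=4−4=0
SNF(R) diag = [4, 4, 12, 36] → torsion [4, 4, 12, 36]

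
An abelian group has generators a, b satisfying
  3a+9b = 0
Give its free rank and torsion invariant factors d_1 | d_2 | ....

Answer: M ≅ ℤ^1 ⊕ ℤ/3

Derivation:
rank_ℚ(R)=1; free=2−1=1
SNF(R) diag = [3] → torsion [3]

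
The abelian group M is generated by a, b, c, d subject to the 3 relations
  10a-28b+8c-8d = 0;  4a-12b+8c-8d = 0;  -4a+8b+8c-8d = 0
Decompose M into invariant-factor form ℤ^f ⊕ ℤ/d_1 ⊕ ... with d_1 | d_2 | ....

Answer: M ≅ ℤ^1 ⊕ ℤ/2 ⊕ ℤ/4 ⊕ ℤ/8

Derivation:
rank_ℚ(R)=3; free=4−3=1
SNF(R) diag = [2, 4, 8] → torsion [2, 4, 8]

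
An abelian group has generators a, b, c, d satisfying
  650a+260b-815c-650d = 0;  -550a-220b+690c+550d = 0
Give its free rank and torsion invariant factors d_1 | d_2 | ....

Answer: M ≅ ℤ^2 ⊕ ℤ/5 ⊕ ℤ/10

Derivation:
rank_ℚ(R)=2; free=4−2=2
SNF(R) diag = [5, 10] → torsion [5, 10]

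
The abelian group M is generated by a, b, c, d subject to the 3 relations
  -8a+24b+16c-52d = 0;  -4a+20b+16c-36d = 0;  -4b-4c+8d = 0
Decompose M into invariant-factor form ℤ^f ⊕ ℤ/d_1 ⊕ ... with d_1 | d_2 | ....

rank_ℚ(R)=3; free=4−3=1
SNF(R) diag = [4, 4, 12] → torsion [4, 4, 12]

Answer: M ≅ ℤ^1 ⊕ ℤ/4 ⊕ ℤ/4 ⊕ ℤ/12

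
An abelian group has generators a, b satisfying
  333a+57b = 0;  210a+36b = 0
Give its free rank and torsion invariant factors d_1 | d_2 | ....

Answer: M ≅ ℤ/3 ⊕ ℤ/6

Derivation:
rank_ℚ(R)=2; free=2−2=0
SNF(R) diag = [3, 6] → torsion [3, 6]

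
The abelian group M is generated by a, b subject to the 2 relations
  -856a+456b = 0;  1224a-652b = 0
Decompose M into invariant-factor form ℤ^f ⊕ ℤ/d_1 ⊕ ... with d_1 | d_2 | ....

rank_ℚ(R)=2; free=2−2=0
SNF(R) diag = [4, 8] → torsion [4, 8]

Answer: M ≅ ℤ/4 ⊕ ℤ/8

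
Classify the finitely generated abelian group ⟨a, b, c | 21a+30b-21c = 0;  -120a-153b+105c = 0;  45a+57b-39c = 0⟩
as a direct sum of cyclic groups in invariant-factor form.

Answer: M ≅ ℤ/3 ⊕ ℤ/3 ⊕ ℤ/3

Derivation:
rank_ℚ(R)=3; free=3−3=0
SNF(R) diag = [3, 3, 3] → torsion [3, 3, 3]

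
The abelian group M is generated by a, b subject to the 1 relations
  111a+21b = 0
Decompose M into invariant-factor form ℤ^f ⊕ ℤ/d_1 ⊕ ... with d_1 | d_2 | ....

Answer: M ≅ ℤ^1 ⊕ ℤ/3

Derivation:
rank_ℚ(R)=1; free=2−1=1
SNF(R) diag = [3] → torsion [3]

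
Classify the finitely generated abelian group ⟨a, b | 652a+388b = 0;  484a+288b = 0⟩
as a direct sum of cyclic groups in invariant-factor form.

rank_ℚ(R)=2; free=2−2=0
SNF(R) diag = [4, 4] → torsion [4, 4]

Answer: M ≅ ℤ/4 ⊕ ℤ/4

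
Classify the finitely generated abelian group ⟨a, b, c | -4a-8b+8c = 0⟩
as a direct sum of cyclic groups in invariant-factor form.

Answer: M ≅ ℤ^2 ⊕ ℤ/4

Derivation:
rank_ℚ(R)=1; free=3−1=2
SNF(R) diag = [4] → torsion [4]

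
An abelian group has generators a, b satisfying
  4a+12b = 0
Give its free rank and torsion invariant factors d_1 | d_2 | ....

Answer: M ≅ ℤ^1 ⊕ ℤ/4

Derivation:
rank_ℚ(R)=1; free=2−1=1
SNF(R) diag = [4] → torsion [4]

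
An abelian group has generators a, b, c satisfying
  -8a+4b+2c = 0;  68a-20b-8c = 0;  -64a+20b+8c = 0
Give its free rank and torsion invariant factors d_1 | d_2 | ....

Answer: M ≅ ℤ/2 ⊕ ℤ/4 ⊕ ℤ/4

Derivation:
rank_ℚ(R)=3; free=3−3=0
SNF(R) diag = [2, 4, 4] → torsion [2, 4, 4]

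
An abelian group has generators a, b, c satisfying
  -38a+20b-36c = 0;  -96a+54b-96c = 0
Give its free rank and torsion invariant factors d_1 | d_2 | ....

Answer: M ≅ ℤ^1 ⊕ ℤ/2 ⊕ ℤ/6

Derivation:
rank_ℚ(R)=2; free=3−2=1
SNF(R) diag = [2, 6] → torsion [2, 6]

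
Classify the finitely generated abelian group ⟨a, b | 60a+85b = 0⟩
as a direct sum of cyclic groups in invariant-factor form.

Answer: M ≅ ℤ^1 ⊕ ℤ/5

Derivation:
rank_ℚ(R)=1; free=2−1=1
SNF(R) diag = [5] → torsion [5]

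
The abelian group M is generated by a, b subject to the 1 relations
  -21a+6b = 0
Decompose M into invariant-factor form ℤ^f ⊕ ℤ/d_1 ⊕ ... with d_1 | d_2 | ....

rank_ℚ(R)=1; free=2−1=1
SNF(R) diag = [3] → torsion [3]

Answer: M ≅ ℤ^1 ⊕ ℤ/3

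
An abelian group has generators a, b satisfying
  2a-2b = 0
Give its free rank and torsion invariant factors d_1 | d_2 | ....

Answer: M ≅ ℤ^1 ⊕ ℤ/2

Derivation:
rank_ℚ(R)=1; free=2−1=1
SNF(R) diag = [2] → torsion [2]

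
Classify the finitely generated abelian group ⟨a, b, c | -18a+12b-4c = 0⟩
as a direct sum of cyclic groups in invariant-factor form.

rank_ℚ(R)=1; free=3−1=2
SNF(R) diag = [2] → torsion [2]

Answer: M ≅ ℤ^2 ⊕ ℤ/2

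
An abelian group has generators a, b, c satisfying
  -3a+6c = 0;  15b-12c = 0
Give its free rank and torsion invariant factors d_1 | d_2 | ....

Answer: M ≅ ℤ^1 ⊕ ℤ/3 ⊕ ℤ/3

Derivation:
rank_ℚ(R)=2; free=3−2=1
SNF(R) diag = [3, 3] → torsion [3, 3]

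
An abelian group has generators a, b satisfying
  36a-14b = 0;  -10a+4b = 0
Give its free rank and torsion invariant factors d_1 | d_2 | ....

Answer: M ≅ ℤ/2 ⊕ ℤ/2

Derivation:
rank_ℚ(R)=2; free=2−2=0
SNF(R) diag = [2, 2] → torsion [2, 2]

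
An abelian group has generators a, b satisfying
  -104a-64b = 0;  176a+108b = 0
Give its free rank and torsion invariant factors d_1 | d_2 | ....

Answer: M ≅ ℤ/4 ⊕ ℤ/8

Derivation:
rank_ℚ(R)=2; free=2−2=0
SNF(R) diag = [4, 8] → torsion [4, 8]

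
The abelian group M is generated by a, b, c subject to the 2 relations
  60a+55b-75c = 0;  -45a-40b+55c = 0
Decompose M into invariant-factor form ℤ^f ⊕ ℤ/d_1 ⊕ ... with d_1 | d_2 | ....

Answer: M ≅ ℤ^1 ⊕ ℤ/5 ⊕ ℤ/5

Derivation:
rank_ℚ(R)=2; free=3−2=1
SNF(R) diag = [5, 5] → torsion [5, 5]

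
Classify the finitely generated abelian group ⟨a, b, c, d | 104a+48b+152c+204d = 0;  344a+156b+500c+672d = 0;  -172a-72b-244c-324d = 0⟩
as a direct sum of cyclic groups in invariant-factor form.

Answer: M ≅ ℤ^1 ⊕ ℤ/4 ⊕ ℤ/12 ⊕ ℤ/36

Derivation:
rank_ℚ(R)=3; free=4−3=1
SNF(R) diag = [4, 12, 36] → torsion [4, 12, 36]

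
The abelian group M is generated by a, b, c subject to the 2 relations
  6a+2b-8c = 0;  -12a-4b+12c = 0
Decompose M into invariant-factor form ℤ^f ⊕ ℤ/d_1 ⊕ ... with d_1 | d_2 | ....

rank_ℚ(R)=2; free=3−2=1
SNF(R) diag = [2, 4] → torsion [2, 4]

Answer: M ≅ ℤ^1 ⊕ ℤ/2 ⊕ ℤ/4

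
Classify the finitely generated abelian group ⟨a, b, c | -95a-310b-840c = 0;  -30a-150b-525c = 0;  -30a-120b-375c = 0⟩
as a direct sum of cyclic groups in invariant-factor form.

rank_ℚ(R)=3; free=3−3=0
SNF(R) diag = [5, 15, 30] → torsion [5, 15, 30]

Answer: M ≅ ℤ/5 ⊕ ℤ/15 ⊕ ℤ/30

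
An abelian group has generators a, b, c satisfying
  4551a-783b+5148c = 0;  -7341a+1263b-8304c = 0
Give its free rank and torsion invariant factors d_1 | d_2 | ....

Answer: M ≅ ℤ^1 ⊕ ℤ/3 ⊕ ℤ/6

Derivation:
rank_ℚ(R)=2; free=3−2=1
SNF(R) diag = [3, 6] → torsion [3, 6]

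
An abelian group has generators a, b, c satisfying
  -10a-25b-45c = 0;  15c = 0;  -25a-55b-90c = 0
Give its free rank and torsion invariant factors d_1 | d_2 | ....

Answer: M ≅ ℤ/5 ⊕ ℤ/15 ⊕ ℤ/15

Derivation:
rank_ℚ(R)=3; free=3−3=0
SNF(R) diag = [5, 15, 15] → torsion [5, 15, 15]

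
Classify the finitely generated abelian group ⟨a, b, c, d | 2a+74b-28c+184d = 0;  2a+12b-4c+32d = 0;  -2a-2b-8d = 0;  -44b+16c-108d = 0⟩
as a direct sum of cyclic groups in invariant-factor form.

Answer: M ≅ ℤ/2 ⊕ ℤ/2 ⊕ ℤ/4 ⊕ ℤ/4

Derivation:
rank_ℚ(R)=4; free=4−4=0
SNF(R) diag = [2, 2, 4, 4] → torsion [2, 2, 4, 4]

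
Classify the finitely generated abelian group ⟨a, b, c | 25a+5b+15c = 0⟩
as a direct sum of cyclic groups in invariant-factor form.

rank_ℚ(R)=1; free=3−1=2
SNF(R) diag = [5] → torsion [5]

Answer: M ≅ ℤ^2 ⊕ ℤ/5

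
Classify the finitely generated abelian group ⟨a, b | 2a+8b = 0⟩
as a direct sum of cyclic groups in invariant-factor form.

Answer: M ≅ ℤ^1 ⊕ ℤ/2

Derivation:
rank_ℚ(R)=1; free=2−1=1
SNF(R) diag = [2] → torsion [2]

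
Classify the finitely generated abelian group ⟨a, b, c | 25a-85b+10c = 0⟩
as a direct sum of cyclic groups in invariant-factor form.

rank_ℚ(R)=1; free=3−1=2
SNF(R) diag = [5] → torsion [5]

Answer: M ≅ ℤ^2 ⊕ ℤ/5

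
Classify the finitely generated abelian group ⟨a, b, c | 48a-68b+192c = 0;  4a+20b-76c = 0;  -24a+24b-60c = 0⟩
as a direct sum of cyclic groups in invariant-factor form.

Answer: M ≅ ℤ/4 ⊕ ℤ/4 ⊕ ℤ/12

Derivation:
rank_ℚ(R)=3; free=3−3=0
SNF(R) diag = [4, 4, 12] → torsion [4, 4, 12]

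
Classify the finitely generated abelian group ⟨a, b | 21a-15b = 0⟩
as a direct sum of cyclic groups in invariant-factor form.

Answer: M ≅ ℤ^1 ⊕ ℤ/3

Derivation:
rank_ℚ(R)=1; free=2−1=1
SNF(R) diag = [3] → torsion [3]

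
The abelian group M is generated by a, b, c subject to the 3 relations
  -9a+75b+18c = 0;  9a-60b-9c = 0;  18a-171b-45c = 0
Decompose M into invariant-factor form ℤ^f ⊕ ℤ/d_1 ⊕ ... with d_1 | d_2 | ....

Answer: M ≅ ℤ/3 ⊕ ℤ/9 ⊕ ℤ/18

Derivation:
rank_ℚ(R)=3; free=3−3=0
SNF(R) diag = [3, 9, 18] → torsion [3, 9, 18]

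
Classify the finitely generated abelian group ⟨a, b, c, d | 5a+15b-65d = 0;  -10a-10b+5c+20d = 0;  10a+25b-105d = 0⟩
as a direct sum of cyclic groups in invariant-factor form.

Answer: M ≅ ℤ^1 ⊕ ℤ/5 ⊕ ℤ/5 ⊕ ℤ/5

Derivation:
rank_ℚ(R)=3; free=4−3=1
SNF(R) diag = [5, 5, 5] → torsion [5, 5, 5]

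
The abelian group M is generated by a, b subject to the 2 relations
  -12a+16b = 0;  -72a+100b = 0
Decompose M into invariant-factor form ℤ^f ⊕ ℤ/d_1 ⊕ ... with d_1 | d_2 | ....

rank_ℚ(R)=2; free=2−2=0
SNF(R) diag = [4, 12] → torsion [4, 12]

Answer: M ≅ ℤ/4 ⊕ ℤ/12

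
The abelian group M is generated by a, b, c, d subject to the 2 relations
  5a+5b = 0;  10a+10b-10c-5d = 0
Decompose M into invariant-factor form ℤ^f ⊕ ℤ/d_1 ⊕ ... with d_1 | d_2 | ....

rank_ℚ(R)=2; free=4−2=2
SNF(R) diag = [5, 5] → torsion [5, 5]

Answer: M ≅ ℤ^2 ⊕ ℤ/5 ⊕ ℤ/5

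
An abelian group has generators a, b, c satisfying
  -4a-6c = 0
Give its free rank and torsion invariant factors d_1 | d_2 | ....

rank_ℚ(R)=1; free=3−1=2
SNF(R) diag = [2] → torsion [2]

Answer: M ≅ ℤ^2 ⊕ ℤ/2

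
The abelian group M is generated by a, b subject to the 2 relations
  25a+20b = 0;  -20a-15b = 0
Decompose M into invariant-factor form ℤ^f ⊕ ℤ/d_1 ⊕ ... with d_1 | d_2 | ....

rank_ℚ(R)=2; free=2−2=0
SNF(R) diag = [5, 5] → torsion [5, 5]

Answer: M ≅ ℤ/5 ⊕ ℤ/5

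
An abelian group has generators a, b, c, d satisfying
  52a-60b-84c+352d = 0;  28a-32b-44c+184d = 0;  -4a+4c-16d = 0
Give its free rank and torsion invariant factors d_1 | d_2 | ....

Answer: M ≅ ℤ^1 ⊕ ℤ/4 ⊕ ℤ/4 ⊕ ℤ/8

Derivation:
rank_ℚ(R)=3; free=4−3=1
SNF(R) diag = [4, 4, 8] → torsion [4, 4, 8]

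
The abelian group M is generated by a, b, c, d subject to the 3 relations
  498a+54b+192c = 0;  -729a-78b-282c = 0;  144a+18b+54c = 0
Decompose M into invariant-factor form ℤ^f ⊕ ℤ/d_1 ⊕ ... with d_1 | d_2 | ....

rank_ℚ(R)=3; free=4−3=1
SNF(R) diag = [3, 6, 18] → torsion [3, 6, 18]

Answer: M ≅ ℤ^1 ⊕ ℤ/3 ⊕ ℤ/6 ⊕ ℤ/18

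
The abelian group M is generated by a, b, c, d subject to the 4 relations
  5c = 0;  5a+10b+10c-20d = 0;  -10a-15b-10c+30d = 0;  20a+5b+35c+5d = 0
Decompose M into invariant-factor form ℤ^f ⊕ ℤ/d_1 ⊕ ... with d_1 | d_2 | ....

rank_ℚ(R)=4; free=4−4=0
SNF(R) diag = [5, 5, 5, 15] → torsion [5, 5, 5, 15]

Answer: M ≅ ℤ/5 ⊕ ℤ/5 ⊕ ℤ/5 ⊕ ℤ/15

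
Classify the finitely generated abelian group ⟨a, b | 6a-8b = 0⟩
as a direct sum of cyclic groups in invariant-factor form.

Answer: M ≅ ℤ^1 ⊕ ℤ/2

Derivation:
rank_ℚ(R)=1; free=2−1=1
SNF(R) diag = [2] → torsion [2]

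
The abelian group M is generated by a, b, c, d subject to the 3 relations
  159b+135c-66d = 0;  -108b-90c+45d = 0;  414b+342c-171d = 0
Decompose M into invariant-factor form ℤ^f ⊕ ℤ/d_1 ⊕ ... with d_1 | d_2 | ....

Answer: M ≅ ℤ^1 ⊕ ℤ/3 ⊕ ℤ/9 ⊕ ℤ/18

Derivation:
rank_ℚ(R)=3; free=4−3=1
SNF(R) diag = [3, 9, 18] → torsion [3, 9, 18]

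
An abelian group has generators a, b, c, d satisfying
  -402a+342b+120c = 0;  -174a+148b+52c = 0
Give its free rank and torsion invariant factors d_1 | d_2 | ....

Answer: M ≅ ℤ^2 ⊕ ℤ/2 ⊕ ℤ/6

Derivation:
rank_ℚ(R)=2; free=4−2=2
SNF(R) diag = [2, 6] → torsion [2, 6]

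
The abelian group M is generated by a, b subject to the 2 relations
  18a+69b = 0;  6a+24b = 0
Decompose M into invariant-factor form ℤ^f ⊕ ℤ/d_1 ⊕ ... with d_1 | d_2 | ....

Answer: M ≅ ℤ/3 ⊕ ℤ/6

Derivation:
rank_ℚ(R)=2; free=2−2=0
SNF(R) diag = [3, 6] → torsion [3, 6]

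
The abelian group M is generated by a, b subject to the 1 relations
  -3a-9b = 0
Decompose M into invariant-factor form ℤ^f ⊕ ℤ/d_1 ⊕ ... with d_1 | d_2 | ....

Answer: M ≅ ℤ^1 ⊕ ℤ/3

Derivation:
rank_ℚ(R)=1; free=2−1=1
SNF(R) diag = [3] → torsion [3]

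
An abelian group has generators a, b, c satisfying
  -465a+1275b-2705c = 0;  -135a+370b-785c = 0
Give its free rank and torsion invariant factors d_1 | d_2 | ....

rank_ℚ(R)=2; free=3−2=1
SNF(R) diag = [5, 5] → torsion [5, 5]

Answer: M ≅ ℤ^1 ⊕ ℤ/5 ⊕ ℤ/5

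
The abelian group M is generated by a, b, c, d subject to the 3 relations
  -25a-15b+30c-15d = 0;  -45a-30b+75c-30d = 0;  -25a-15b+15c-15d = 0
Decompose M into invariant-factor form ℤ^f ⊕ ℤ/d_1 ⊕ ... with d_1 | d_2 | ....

Answer: M ≅ ℤ^1 ⊕ ℤ/5 ⊕ ℤ/15 ⊕ ℤ/15

Derivation:
rank_ℚ(R)=3; free=4−3=1
SNF(R) diag = [5, 15, 15] → torsion [5, 15, 15]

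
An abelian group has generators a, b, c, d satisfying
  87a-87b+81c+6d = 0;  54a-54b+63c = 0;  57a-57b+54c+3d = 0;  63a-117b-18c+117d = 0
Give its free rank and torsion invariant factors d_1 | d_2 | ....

rank_ℚ(R)=4; free=4−4=0
SNF(R) diag = [3, 9, 27, 54] → torsion [3, 9, 27, 54]

Answer: M ≅ ℤ/3 ⊕ ℤ/9 ⊕ ℤ/27 ⊕ ℤ/54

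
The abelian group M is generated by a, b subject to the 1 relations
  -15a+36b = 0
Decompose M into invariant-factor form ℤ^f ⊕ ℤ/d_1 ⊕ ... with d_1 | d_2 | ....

Answer: M ≅ ℤ^1 ⊕ ℤ/3

Derivation:
rank_ℚ(R)=1; free=2−1=1
SNF(R) diag = [3] → torsion [3]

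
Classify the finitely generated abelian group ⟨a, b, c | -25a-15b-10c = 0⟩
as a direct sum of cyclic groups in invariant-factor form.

rank_ℚ(R)=1; free=3−1=2
SNF(R) diag = [5] → torsion [5]

Answer: M ≅ ℤ^2 ⊕ ℤ/5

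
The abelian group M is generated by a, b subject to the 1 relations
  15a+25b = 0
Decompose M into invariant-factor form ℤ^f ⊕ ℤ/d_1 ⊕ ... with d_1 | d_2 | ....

rank_ℚ(R)=1; free=2−1=1
SNF(R) diag = [5] → torsion [5]

Answer: M ≅ ℤ^1 ⊕ ℤ/5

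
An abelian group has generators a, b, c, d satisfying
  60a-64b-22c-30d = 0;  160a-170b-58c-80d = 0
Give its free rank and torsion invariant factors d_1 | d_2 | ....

rank_ℚ(R)=2; free=4−2=2
SNF(R) diag = [2, 2] → torsion [2, 2]

Answer: M ≅ ℤ^2 ⊕ ℤ/2 ⊕ ℤ/2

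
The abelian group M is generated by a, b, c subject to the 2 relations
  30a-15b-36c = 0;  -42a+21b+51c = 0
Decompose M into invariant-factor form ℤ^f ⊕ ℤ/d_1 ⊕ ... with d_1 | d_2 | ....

Answer: M ≅ ℤ^1 ⊕ ℤ/3 ⊕ ℤ/3

Derivation:
rank_ℚ(R)=2; free=3−2=1
SNF(R) diag = [3, 3] → torsion [3, 3]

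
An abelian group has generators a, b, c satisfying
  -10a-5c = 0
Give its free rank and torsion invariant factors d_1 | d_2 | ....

Answer: M ≅ ℤ^2 ⊕ ℤ/5

Derivation:
rank_ℚ(R)=1; free=3−1=2
SNF(R) diag = [5] → torsion [5]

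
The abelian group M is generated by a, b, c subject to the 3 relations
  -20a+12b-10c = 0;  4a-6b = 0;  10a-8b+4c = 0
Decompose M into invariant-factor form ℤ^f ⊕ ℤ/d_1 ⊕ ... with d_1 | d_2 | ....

rank_ℚ(R)=3; free=3−3=0
SNF(R) diag = [2, 2, 2] → torsion [2, 2, 2]

Answer: M ≅ ℤ/2 ⊕ ℤ/2 ⊕ ℤ/2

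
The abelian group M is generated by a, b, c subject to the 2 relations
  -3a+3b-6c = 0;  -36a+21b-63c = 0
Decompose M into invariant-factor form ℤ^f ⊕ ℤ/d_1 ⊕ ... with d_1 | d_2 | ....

Answer: M ≅ ℤ^1 ⊕ ℤ/3 ⊕ ℤ/3

Derivation:
rank_ℚ(R)=2; free=3−2=1
SNF(R) diag = [3, 3] → torsion [3, 3]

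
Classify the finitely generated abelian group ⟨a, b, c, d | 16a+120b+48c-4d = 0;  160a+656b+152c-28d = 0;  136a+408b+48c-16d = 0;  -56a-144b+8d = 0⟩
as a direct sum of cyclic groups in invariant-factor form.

rank_ℚ(R)=4; free=4−4=0
SNF(R) diag = [4, 8, 24, 72] → torsion [4, 8, 24, 72]

Answer: M ≅ ℤ/4 ⊕ ℤ/8 ⊕ ℤ/24 ⊕ ℤ/72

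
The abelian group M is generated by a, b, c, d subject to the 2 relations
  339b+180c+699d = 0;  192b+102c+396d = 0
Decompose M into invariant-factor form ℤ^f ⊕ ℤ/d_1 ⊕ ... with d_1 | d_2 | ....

Answer: M ≅ ℤ^2 ⊕ ℤ/3 ⊕ ℤ/6

Derivation:
rank_ℚ(R)=2; free=4−2=2
SNF(R) diag = [3, 6] → torsion [3, 6]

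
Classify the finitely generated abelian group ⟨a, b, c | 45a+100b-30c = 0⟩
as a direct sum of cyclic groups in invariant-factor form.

rank_ℚ(R)=1; free=3−1=2
SNF(R) diag = [5] → torsion [5]

Answer: M ≅ ℤ^2 ⊕ ℤ/5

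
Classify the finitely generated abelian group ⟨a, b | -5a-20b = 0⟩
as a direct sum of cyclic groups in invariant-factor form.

Answer: M ≅ ℤ^1 ⊕ ℤ/5

Derivation:
rank_ℚ(R)=1; free=2−1=1
SNF(R) diag = [5] → torsion [5]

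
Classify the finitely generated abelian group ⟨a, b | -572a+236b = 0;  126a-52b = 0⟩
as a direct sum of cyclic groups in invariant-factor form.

rank_ℚ(R)=2; free=2−2=0
SNF(R) diag = [2, 4] → torsion [2, 4]

Answer: M ≅ ℤ/2 ⊕ ℤ/4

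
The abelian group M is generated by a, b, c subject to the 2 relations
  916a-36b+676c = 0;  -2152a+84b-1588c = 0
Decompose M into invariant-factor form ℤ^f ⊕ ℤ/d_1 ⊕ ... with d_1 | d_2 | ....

Answer: M ≅ ℤ^1 ⊕ ℤ/4 ⊕ ℤ/12

Derivation:
rank_ℚ(R)=2; free=3−2=1
SNF(R) diag = [4, 12] → torsion [4, 12]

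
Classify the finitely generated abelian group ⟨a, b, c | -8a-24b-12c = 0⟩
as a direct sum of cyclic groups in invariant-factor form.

Answer: M ≅ ℤ^2 ⊕ ℤ/4

Derivation:
rank_ℚ(R)=1; free=3−1=2
SNF(R) diag = [4] → torsion [4]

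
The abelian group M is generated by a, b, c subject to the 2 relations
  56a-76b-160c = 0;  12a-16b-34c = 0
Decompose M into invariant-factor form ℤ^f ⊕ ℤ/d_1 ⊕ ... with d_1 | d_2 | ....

Answer: M ≅ ℤ^1 ⊕ ℤ/2 ⊕ ℤ/4

Derivation:
rank_ℚ(R)=2; free=3−2=1
SNF(R) diag = [2, 4] → torsion [2, 4]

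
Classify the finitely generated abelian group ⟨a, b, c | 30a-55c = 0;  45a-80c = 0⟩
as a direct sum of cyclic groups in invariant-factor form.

rank_ℚ(R)=2; free=3−2=1
SNF(R) diag = [5, 15] → torsion [5, 15]

Answer: M ≅ ℤ^1 ⊕ ℤ/5 ⊕ ℤ/15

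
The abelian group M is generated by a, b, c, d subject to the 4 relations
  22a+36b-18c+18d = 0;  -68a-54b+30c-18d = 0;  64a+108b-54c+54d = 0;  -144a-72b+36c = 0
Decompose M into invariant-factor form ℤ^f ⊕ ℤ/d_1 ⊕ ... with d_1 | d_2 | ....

Answer: M ≅ ℤ/2 ⊕ ℤ/6 ⊕ ℤ/18 ⊕ ℤ/36

Derivation:
rank_ℚ(R)=4; free=4−4=0
SNF(R) diag = [2, 6, 18, 36] → torsion [2, 6, 18, 36]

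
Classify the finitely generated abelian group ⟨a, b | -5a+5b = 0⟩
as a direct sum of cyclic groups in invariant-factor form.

Answer: M ≅ ℤ^1 ⊕ ℤ/5

Derivation:
rank_ℚ(R)=1; free=2−1=1
SNF(R) diag = [5] → torsion [5]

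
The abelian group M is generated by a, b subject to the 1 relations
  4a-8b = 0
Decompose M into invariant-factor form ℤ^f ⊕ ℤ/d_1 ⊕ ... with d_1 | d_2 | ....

Answer: M ≅ ℤ^1 ⊕ ℤ/4

Derivation:
rank_ℚ(R)=1; free=2−1=1
SNF(R) diag = [4] → torsion [4]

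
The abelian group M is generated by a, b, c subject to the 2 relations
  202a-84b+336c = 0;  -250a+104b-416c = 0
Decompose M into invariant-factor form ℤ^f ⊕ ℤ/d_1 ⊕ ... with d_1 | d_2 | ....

Answer: M ≅ ℤ^1 ⊕ ℤ/2 ⊕ ℤ/4

Derivation:
rank_ℚ(R)=2; free=3−2=1
SNF(R) diag = [2, 4] → torsion [2, 4]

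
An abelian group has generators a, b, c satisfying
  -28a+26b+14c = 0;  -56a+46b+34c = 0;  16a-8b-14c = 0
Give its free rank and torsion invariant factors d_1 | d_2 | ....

rank_ℚ(R)=3; free=3−3=0
SNF(R) diag = [2, 6, 12] → torsion [2, 6, 12]

Answer: M ≅ ℤ/2 ⊕ ℤ/6 ⊕ ℤ/12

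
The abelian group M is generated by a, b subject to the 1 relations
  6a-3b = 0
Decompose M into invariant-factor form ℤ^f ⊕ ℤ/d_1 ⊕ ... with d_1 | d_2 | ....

rank_ℚ(R)=1; free=2−1=1
SNF(R) diag = [3] → torsion [3]

Answer: M ≅ ℤ^1 ⊕ ℤ/3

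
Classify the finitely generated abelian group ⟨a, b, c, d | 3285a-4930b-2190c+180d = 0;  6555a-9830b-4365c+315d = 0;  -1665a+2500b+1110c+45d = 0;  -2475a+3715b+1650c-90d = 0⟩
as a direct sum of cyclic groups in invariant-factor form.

Answer: M ≅ ℤ/5 ⊕ ℤ/15 ⊕ ℤ/45 ⊕ ℤ/135

Derivation:
rank_ℚ(R)=4; free=4−4=0
SNF(R) diag = [5, 15, 45, 135] → torsion [5, 15, 45, 135]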